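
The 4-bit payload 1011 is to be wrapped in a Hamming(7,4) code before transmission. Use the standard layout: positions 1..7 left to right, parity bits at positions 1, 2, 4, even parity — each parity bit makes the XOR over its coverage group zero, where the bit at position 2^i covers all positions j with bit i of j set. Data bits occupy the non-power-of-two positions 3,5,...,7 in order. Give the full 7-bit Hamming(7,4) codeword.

Place data bits at non-power-of-two positions: b3=1, b5=0, b6=1, b7=1.
p1 = XOR of data positions {3,5,7} = 1⊕0⊕1 = 0
p2 = XOR of data positions {3,6,7} = 1⊕1⊕1 = 1
p4 = XOR of data positions {5,6,7} = 0⊕1⊕1 = 0
Codeword b1..b7 = 0110011

0110011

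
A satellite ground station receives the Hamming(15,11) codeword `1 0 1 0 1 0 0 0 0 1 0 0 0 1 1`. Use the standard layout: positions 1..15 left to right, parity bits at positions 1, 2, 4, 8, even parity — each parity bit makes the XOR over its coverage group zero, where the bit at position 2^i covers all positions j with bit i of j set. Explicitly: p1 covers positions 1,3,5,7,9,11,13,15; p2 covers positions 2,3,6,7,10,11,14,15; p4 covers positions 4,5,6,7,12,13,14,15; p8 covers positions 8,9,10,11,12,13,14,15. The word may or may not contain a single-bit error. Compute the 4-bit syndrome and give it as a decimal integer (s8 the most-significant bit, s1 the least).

s1: b1⊕b3⊕b5⊕b7⊕b9⊕b11⊕b13⊕b15 = 1⊕1⊕1⊕0⊕0⊕0⊕0⊕1 = 0
s2: b2⊕b3⊕b6⊕b7⊕b10⊕b11⊕b14⊕b15 = 0⊕1⊕0⊕0⊕1⊕0⊕1⊕1 = 0
s4: b4⊕b5⊕b6⊕b7⊕b12⊕b13⊕b14⊕b15 = 0⊕1⊕0⊕0⊕0⊕0⊕1⊕1 = 1
s8: b8⊕b9⊕b10⊕b11⊕b12⊕b13⊕b14⊕b15 = 0⊕0⊕1⊕0⊕0⊕0⊕1⊕1 = 1
Syndrome (s8...s1) = 1100 → position 12.

12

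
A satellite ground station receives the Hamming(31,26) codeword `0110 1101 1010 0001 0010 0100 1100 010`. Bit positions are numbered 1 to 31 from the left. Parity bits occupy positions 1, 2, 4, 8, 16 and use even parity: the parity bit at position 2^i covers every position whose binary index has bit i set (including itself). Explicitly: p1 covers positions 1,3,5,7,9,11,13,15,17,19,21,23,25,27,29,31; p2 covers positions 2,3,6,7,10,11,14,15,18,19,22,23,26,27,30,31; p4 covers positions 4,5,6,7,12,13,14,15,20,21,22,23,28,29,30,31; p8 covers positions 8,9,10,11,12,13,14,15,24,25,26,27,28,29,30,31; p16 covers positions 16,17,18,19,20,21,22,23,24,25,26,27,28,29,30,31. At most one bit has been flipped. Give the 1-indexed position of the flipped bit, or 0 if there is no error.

s1: b1⊕b3⊕b5⊕b7⊕b9⊕b11⊕b13⊕b15⊕b17⊕b19⊕b21⊕b23⊕b25⊕b27⊕b29⊕b31 = 0⊕1⊕1⊕0⊕1⊕1⊕0⊕0⊕0⊕1⊕0⊕0⊕1⊕0⊕0⊕0 = 0
s2: b2⊕b3⊕b6⊕b7⊕b10⊕b11⊕b14⊕b15⊕b18⊕b19⊕b22⊕b23⊕b26⊕b27⊕b30⊕b31 = 1⊕1⊕1⊕0⊕0⊕1⊕0⊕0⊕0⊕1⊕1⊕0⊕1⊕0⊕1⊕0 = 0
s4: b4⊕b5⊕b6⊕b7⊕b12⊕b13⊕b14⊕b15⊕b20⊕b21⊕b22⊕b23⊕b28⊕b29⊕b30⊕b31 = 0⊕1⊕1⊕0⊕0⊕0⊕0⊕0⊕0⊕0⊕1⊕0⊕0⊕0⊕1⊕0 = 0
s8: b8⊕b9⊕b10⊕b11⊕b12⊕b13⊕b14⊕b15⊕b24⊕b25⊕b26⊕b27⊕b28⊕b29⊕b30⊕b31 = 1⊕1⊕0⊕1⊕0⊕0⊕0⊕0⊕0⊕1⊕1⊕0⊕0⊕0⊕1⊕0 = 0
s16: b16⊕b17⊕b18⊕b19⊕b20⊕b21⊕b22⊕b23⊕b24⊕b25⊕b26⊕b27⊕b28⊕b29⊕b30⊕b31 = 1⊕0⊕0⊕1⊕0⊕0⊕1⊕0⊕0⊕1⊕1⊕0⊕0⊕0⊕1⊕0 = 0
Syndrome (s16...s1) = 00000 → position 0 (no error).

0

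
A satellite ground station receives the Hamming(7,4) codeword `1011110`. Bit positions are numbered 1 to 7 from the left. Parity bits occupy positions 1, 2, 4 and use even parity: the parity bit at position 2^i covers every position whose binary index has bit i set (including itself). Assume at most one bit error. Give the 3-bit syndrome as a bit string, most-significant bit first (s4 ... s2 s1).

s1: b1⊕b3⊕b5⊕b7 = 1⊕1⊕1⊕0 = 1
s2: b2⊕b3⊕b6⊕b7 = 0⊕1⊕1⊕0 = 0
s4: b4⊕b5⊕b6⊕b7 = 1⊕1⊕1⊕0 = 1
Syndrome (s4...s1) = 101 → position 5.

101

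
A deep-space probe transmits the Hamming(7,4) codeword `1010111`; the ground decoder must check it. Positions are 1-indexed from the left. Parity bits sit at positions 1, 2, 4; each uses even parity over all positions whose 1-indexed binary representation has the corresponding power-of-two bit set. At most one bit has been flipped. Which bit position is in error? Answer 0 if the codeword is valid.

s1: b1⊕b3⊕b5⊕b7 = 1⊕1⊕1⊕1 = 0
s2: b2⊕b3⊕b6⊕b7 = 0⊕1⊕1⊕1 = 1
s4: b4⊕b5⊕b6⊕b7 = 0⊕1⊕1⊕1 = 1
Syndrome (s4...s1) = 110 → position 6.

6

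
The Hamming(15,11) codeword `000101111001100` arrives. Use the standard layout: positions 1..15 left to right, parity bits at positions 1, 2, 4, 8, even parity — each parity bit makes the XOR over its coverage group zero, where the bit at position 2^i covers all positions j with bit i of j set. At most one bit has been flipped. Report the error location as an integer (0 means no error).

5

s1: b1⊕b3⊕b5⊕b7⊕b9⊕b11⊕b13⊕b15 = 0⊕0⊕0⊕1⊕1⊕0⊕1⊕0 = 1
s2: b2⊕b3⊕b6⊕b7⊕b10⊕b11⊕b14⊕b15 = 0⊕0⊕1⊕1⊕0⊕0⊕0⊕0 = 0
s4: b4⊕b5⊕b6⊕b7⊕b12⊕b13⊕b14⊕b15 = 1⊕0⊕1⊕1⊕1⊕1⊕0⊕0 = 1
s8: b8⊕b9⊕b10⊕b11⊕b12⊕b13⊕b14⊕b15 = 1⊕1⊕0⊕0⊕1⊕1⊕0⊕0 = 0
Syndrome (s8...s1) = 0101 → position 5.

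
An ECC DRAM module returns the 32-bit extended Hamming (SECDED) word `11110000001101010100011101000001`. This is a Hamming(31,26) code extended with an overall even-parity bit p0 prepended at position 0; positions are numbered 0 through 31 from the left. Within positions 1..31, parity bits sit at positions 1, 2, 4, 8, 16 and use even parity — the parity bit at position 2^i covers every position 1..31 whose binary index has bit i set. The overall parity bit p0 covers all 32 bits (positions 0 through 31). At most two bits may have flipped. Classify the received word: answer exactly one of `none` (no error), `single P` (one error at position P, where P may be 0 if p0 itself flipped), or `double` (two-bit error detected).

s1: b1⊕b3⊕b5⊕b7⊕b9⊕b11⊕b13⊕b15⊕b17⊕b19⊕b21⊕b23⊕b25⊕b27⊕b29⊕b31 = 1⊕1⊕0⊕0⊕0⊕1⊕1⊕1⊕1⊕0⊕1⊕1⊕1⊕0⊕0⊕1 = 0
s2: b2⊕b3⊕b6⊕b7⊕b10⊕b11⊕b14⊕b15⊕b18⊕b19⊕b22⊕b23⊕b26⊕b27⊕b30⊕b31 = 1⊕1⊕0⊕0⊕1⊕1⊕0⊕1⊕0⊕0⊕1⊕1⊕0⊕0⊕0⊕1 = 0
s4: b4⊕b5⊕b6⊕b7⊕b12⊕b13⊕b14⊕b15⊕b20⊕b21⊕b22⊕b23⊕b28⊕b29⊕b30⊕b31 = 0⊕0⊕0⊕0⊕0⊕1⊕0⊕1⊕0⊕1⊕1⊕1⊕0⊕0⊕0⊕1 = 0
s8: b8⊕b9⊕b10⊕b11⊕b12⊕b13⊕b14⊕b15⊕b24⊕b25⊕b26⊕b27⊕b28⊕b29⊕b30⊕b31 = 0⊕0⊕1⊕1⊕0⊕1⊕0⊕1⊕0⊕1⊕0⊕0⊕0⊕0⊕0⊕1 = 0
s16: b16⊕b17⊕b18⊕b19⊕b20⊕b21⊕b22⊕b23⊕b24⊕b25⊕b26⊕b27⊕b28⊕b29⊕b30⊕b31 = 0⊕1⊕0⊕0⊕0⊕1⊕1⊕1⊕0⊕1⊕0⊕0⊕0⊕0⊕0⊕1 = 0
Syndrome (s16...s1) = 00000 → position 0 (no error).
Overall parity (XOR of all 32 bits, including p0): 1⊕1⊕1⊕1⊕0⊕0⊕0⊕0⊕0⊕0⊕1⊕1⊕0⊕1⊕0⊕1⊕0⊕1⊕0⊕0⊕0⊕1⊕1⊕1⊕0⊕1⊕0⊕0⊕0⊕0⊕0⊕1 = 0
Overall=0, syndrome position=0 → no error.

none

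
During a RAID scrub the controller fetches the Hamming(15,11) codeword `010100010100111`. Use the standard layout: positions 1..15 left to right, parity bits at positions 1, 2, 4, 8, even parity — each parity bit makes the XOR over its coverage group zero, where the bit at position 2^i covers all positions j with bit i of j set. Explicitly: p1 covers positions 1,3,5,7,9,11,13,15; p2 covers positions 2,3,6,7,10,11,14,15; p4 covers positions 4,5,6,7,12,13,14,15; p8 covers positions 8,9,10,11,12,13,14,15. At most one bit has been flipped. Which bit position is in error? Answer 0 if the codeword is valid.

s1: b1⊕b3⊕b5⊕b7⊕b9⊕b11⊕b13⊕b15 = 0⊕0⊕0⊕0⊕0⊕0⊕1⊕1 = 0
s2: b2⊕b3⊕b6⊕b7⊕b10⊕b11⊕b14⊕b15 = 1⊕0⊕0⊕0⊕1⊕0⊕1⊕1 = 0
s4: b4⊕b5⊕b6⊕b7⊕b12⊕b13⊕b14⊕b15 = 1⊕0⊕0⊕0⊕0⊕1⊕1⊕1 = 0
s8: b8⊕b9⊕b10⊕b11⊕b12⊕b13⊕b14⊕b15 = 1⊕0⊕1⊕0⊕0⊕1⊕1⊕1 = 1
Syndrome (s8...s1) = 1000 → position 8.

8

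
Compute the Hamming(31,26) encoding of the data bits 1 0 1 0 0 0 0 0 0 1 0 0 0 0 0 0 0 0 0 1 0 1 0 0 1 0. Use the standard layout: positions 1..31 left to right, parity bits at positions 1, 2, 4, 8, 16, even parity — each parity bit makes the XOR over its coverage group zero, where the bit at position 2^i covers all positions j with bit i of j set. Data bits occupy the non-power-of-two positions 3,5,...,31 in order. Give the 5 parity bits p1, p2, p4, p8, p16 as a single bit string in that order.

11101

Place data bits at non-power-of-two positions: b3=1, b5=0, b6=1, b7=0, b9=0, b10=0, b11=0, b12=0, b13=0, b14=1, b15=0, b17=0, b18=0, b19=0, b20=0, b21=0, b22=0, b23=0, b24=0, b25=1, b26=0, b27=1, b28=0, b29=0, b30=1, b31=0.
p1 = XOR of data positions {3,5,7,9,11,13,15,17,19,21,23,25,27,29,31} = 1⊕0⊕0⊕0⊕0⊕0⊕0⊕0⊕0⊕0⊕0⊕1⊕1⊕0⊕0 = 1
p2 = XOR of data positions {3,6,7,10,11,14,15,18,19,22,23,26,27,30,31} = 1⊕1⊕0⊕0⊕0⊕1⊕0⊕0⊕0⊕0⊕0⊕0⊕1⊕1⊕0 = 1
p4 = XOR of data positions {5,6,7,12,13,14,15,20,21,22,23,28,29,30,31} = 0⊕1⊕0⊕0⊕0⊕1⊕0⊕0⊕0⊕0⊕0⊕0⊕0⊕1⊕0 = 1
p8 = XOR of data positions {9,10,11,12,13,14,15,24,25,26,27,28,29,30,31} = 0⊕0⊕0⊕0⊕0⊕1⊕0⊕0⊕1⊕0⊕1⊕0⊕0⊕1⊕0 = 0
p16 = XOR of data positions {17,18,19,20,21,22,23,24,25,26,27,28,29,30,31} = 0⊕0⊕0⊕0⊕0⊕0⊕0⊕0⊕1⊕0⊕1⊕0⊕0⊕1⊕0 = 1
Parity bits p1,p2,p4,p8,p16 = 11101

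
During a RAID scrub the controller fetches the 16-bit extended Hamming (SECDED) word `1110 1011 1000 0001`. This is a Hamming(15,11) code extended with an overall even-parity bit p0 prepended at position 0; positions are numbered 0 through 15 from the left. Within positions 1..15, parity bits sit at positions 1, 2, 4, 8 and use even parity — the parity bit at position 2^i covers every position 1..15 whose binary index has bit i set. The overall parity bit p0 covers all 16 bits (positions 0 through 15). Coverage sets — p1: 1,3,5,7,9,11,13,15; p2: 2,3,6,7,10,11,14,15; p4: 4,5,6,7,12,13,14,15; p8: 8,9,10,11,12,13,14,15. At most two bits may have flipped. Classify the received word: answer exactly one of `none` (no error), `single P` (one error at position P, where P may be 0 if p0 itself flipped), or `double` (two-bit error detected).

s1: b1⊕b3⊕b5⊕b7⊕b9⊕b11⊕b13⊕b15 = 1⊕0⊕0⊕1⊕0⊕0⊕0⊕1 = 1
s2: b2⊕b3⊕b6⊕b7⊕b10⊕b11⊕b14⊕b15 = 1⊕0⊕1⊕1⊕0⊕0⊕0⊕1 = 0
s4: b4⊕b5⊕b6⊕b7⊕b12⊕b13⊕b14⊕b15 = 1⊕0⊕1⊕1⊕0⊕0⊕0⊕1 = 0
s8: b8⊕b9⊕b10⊕b11⊕b12⊕b13⊕b14⊕b15 = 1⊕0⊕0⊕0⊕0⊕0⊕0⊕1 = 0
Syndrome (s8...s1) = 0001 → position 1.
Overall parity (XOR of all 16 bits, including p0): 1⊕1⊕1⊕0⊕1⊕0⊕1⊕1⊕1⊕0⊕0⊕0⊕0⊕0⊕0⊕1 = 0
Overall=0, syndrome position=1 → double-bit error detected (uncorrectable).

double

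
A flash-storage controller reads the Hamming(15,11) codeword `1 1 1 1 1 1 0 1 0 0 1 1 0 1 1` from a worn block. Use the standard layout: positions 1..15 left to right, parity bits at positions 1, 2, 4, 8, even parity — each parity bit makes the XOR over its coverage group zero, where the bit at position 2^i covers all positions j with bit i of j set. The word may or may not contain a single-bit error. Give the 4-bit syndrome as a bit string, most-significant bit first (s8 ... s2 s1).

1001

s1: b1⊕b3⊕b5⊕b7⊕b9⊕b11⊕b13⊕b15 = 1⊕1⊕1⊕0⊕0⊕1⊕0⊕1 = 1
s2: b2⊕b3⊕b6⊕b7⊕b10⊕b11⊕b14⊕b15 = 1⊕1⊕1⊕0⊕0⊕1⊕1⊕1 = 0
s4: b4⊕b5⊕b6⊕b7⊕b12⊕b13⊕b14⊕b15 = 1⊕1⊕1⊕0⊕1⊕0⊕1⊕1 = 0
s8: b8⊕b9⊕b10⊕b11⊕b12⊕b13⊕b14⊕b15 = 1⊕0⊕0⊕1⊕1⊕0⊕1⊕1 = 1
Syndrome (s8...s1) = 1001 → position 9.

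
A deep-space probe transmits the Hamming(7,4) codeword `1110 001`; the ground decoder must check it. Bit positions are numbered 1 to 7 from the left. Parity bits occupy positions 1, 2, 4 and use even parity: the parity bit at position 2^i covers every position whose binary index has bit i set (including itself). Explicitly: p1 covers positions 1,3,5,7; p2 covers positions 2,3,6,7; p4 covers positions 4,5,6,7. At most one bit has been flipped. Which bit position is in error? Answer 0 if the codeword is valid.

7

s1: b1⊕b3⊕b5⊕b7 = 1⊕1⊕0⊕1 = 1
s2: b2⊕b3⊕b6⊕b7 = 1⊕1⊕0⊕1 = 1
s4: b4⊕b5⊕b6⊕b7 = 0⊕0⊕0⊕1 = 1
Syndrome (s4...s1) = 111 → position 7.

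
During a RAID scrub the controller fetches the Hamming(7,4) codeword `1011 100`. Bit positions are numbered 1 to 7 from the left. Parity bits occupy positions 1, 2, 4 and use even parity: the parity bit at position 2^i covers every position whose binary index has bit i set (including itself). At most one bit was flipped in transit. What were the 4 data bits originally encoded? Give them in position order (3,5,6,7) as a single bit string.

0100

s1: b1⊕b3⊕b5⊕b7 = 1⊕1⊕1⊕0 = 1
s2: b2⊕b3⊕b6⊕b7 = 0⊕1⊕0⊕0 = 1
s4: b4⊕b5⊕b6⊕b7 = 1⊕1⊕0⊕0 = 0
Syndrome (s4...s1) = 011 → position 3.
Flip bit 3: corrected codeword = 1001100
Data bits at positions 3,5,6,7: 0100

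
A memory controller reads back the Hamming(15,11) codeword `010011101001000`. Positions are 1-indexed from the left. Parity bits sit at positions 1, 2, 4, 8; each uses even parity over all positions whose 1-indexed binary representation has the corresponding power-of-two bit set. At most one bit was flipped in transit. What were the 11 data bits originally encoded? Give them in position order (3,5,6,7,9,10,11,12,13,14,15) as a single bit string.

s1: b1⊕b3⊕b5⊕b7⊕b9⊕b11⊕b13⊕b15 = 0⊕0⊕1⊕1⊕1⊕0⊕0⊕0 = 1
s2: b2⊕b3⊕b6⊕b7⊕b10⊕b11⊕b14⊕b15 = 1⊕0⊕1⊕1⊕0⊕0⊕0⊕0 = 1
s4: b4⊕b5⊕b6⊕b7⊕b12⊕b13⊕b14⊕b15 = 0⊕1⊕1⊕1⊕1⊕0⊕0⊕0 = 0
s8: b8⊕b9⊕b10⊕b11⊕b12⊕b13⊕b14⊕b15 = 0⊕1⊕0⊕0⊕1⊕0⊕0⊕0 = 0
Syndrome (s8...s1) = 0011 → position 3.
Flip bit 3: corrected codeword = 011011101001000
Data bits at positions 3,5,6,7,9,10,11,12,13,14,15: 11111001000

11111001000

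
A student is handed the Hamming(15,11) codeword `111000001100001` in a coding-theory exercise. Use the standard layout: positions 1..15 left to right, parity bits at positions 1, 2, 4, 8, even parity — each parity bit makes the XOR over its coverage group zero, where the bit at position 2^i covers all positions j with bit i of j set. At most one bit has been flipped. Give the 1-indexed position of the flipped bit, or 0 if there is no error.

12

s1: b1⊕b3⊕b5⊕b7⊕b9⊕b11⊕b13⊕b15 = 1⊕1⊕0⊕0⊕1⊕0⊕0⊕1 = 0
s2: b2⊕b3⊕b6⊕b7⊕b10⊕b11⊕b14⊕b15 = 1⊕1⊕0⊕0⊕1⊕0⊕0⊕1 = 0
s4: b4⊕b5⊕b6⊕b7⊕b12⊕b13⊕b14⊕b15 = 0⊕0⊕0⊕0⊕0⊕0⊕0⊕1 = 1
s8: b8⊕b9⊕b10⊕b11⊕b12⊕b13⊕b14⊕b15 = 0⊕1⊕1⊕0⊕0⊕0⊕0⊕1 = 1
Syndrome (s8...s1) = 1100 → position 12.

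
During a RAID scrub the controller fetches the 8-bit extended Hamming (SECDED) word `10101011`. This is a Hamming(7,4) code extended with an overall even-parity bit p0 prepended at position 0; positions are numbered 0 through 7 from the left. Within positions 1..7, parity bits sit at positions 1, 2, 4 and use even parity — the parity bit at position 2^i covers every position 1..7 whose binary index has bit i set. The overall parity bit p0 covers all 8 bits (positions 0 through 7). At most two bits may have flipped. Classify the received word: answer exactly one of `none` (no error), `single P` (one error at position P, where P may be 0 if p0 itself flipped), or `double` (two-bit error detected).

single 7

s1: b1⊕b3⊕b5⊕b7 = 0⊕0⊕0⊕1 = 1
s2: b2⊕b3⊕b6⊕b7 = 1⊕0⊕1⊕1 = 1
s4: b4⊕b5⊕b6⊕b7 = 1⊕0⊕1⊕1 = 1
Syndrome (s4...s1) = 111 → position 7.
Overall parity (XOR of all 8 bits, including p0): 1⊕0⊕1⊕0⊕1⊕0⊕1⊕1 = 1
Overall=1, syndrome position=7 → single-bit error at position 7.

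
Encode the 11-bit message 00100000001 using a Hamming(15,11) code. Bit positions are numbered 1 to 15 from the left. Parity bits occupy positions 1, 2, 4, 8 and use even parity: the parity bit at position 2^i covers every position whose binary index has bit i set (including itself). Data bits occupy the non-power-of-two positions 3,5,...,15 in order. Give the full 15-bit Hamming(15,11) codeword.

100001010000001

Place data bits at non-power-of-two positions: b3=0, b5=0, b6=1, b7=0, b9=0, b10=0, b11=0, b12=0, b13=0, b14=0, b15=1.
p1 = XOR of data positions {3,5,7,9,11,13,15} = 0⊕0⊕0⊕0⊕0⊕0⊕1 = 1
p2 = XOR of data positions {3,6,7,10,11,14,15} = 0⊕1⊕0⊕0⊕0⊕0⊕1 = 0
p4 = XOR of data positions {5,6,7,12,13,14,15} = 0⊕1⊕0⊕0⊕0⊕0⊕1 = 0
p8 = XOR of data positions {9,10,11,12,13,14,15} = 0⊕0⊕0⊕0⊕0⊕0⊕1 = 1
Codeword b1..b15 = 100001010000001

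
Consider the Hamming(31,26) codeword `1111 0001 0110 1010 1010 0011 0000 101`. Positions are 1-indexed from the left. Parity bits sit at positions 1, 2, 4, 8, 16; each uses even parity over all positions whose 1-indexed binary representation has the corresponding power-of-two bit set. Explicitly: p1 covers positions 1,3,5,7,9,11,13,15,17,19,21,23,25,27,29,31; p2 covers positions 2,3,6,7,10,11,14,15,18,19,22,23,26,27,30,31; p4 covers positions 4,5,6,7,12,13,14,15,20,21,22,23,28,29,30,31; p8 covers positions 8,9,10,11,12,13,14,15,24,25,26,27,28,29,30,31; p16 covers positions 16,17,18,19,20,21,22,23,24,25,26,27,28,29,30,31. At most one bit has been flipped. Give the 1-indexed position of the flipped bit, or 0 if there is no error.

0

s1: b1⊕b3⊕b5⊕b7⊕b9⊕b11⊕b13⊕b15⊕b17⊕b19⊕b21⊕b23⊕b25⊕b27⊕b29⊕b31 = 1⊕1⊕0⊕0⊕0⊕1⊕1⊕1⊕1⊕1⊕0⊕1⊕0⊕0⊕1⊕1 = 0
s2: b2⊕b3⊕b6⊕b7⊕b10⊕b11⊕b14⊕b15⊕b18⊕b19⊕b22⊕b23⊕b26⊕b27⊕b30⊕b31 = 1⊕1⊕0⊕0⊕1⊕1⊕0⊕1⊕0⊕1⊕0⊕1⊕0⊕0⊕0⊕1 = 0
s4: b4⊕b5⊕b6⊕b7⊕b12⊕b13⊕b14⊕b15⊕b20⊕b21⊕b22⊕b23⊕b28⊕b29⊕b30⊕b31 = 1⊕0⊕0⊕0⊕0⊕1⊕0⊕1⊕0⊕0⊕0⊕1⊕0⊕1⊕0⊕1 = 0
s8: b8⊕b9⊕b10⊕b11⊕b12⊕b13⊕b14⊕b15⊕b24⊕b25⊕b26⊕b27⊕b28⊕b29⊕b30⊕b31 = 1⊕0⊕1⊕1⊕0⊕1⊕0⊕1⊕1⊕0⊕0⊕0⊕0⊕1⊕0⊕1 = 0
s16: b16⊕b17⊕b18⊕b19⊕b20⊕b21⊕b22⊕b23⊕b24⊕b25⊕b26⊕b27⊕b28⊕b29⊕b30⊕b31 = 0⊕1⊕0⊕1⊕0⊕0⊕0⊕1⊕1⊕0⊕0⊕0⊕0⊕1⊕0⊕1 = 0
Syndrome (s16...s1) = 00000 → position 0 (no error).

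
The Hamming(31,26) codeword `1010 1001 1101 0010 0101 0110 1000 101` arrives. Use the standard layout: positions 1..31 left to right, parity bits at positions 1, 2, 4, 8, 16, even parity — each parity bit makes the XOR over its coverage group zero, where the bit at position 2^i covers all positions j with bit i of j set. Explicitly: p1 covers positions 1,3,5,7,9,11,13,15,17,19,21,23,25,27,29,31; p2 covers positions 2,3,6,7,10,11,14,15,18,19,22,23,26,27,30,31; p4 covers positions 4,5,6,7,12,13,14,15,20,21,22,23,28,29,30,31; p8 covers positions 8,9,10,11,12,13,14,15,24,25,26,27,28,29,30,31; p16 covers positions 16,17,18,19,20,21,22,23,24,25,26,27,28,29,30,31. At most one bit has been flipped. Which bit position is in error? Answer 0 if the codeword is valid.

19

s1: b1⊕b3⊕b5⊕b7⊕b9⊕b11⊕b13⊕b15⊕b17⊕b19⊕b21⊕b23⊕b25⊕b27⊕b29⊕b31 = 1⊕1⊕1⊕0⊕1⊕0⊕0⊕1⊕0⊕0⊕0⊕1⊕1⊕0⊕1⊕1 = 1
s2: b2⊕b3⊕b6⊕b7⊕b10⊕b11⊕b14⊕b15⊕b18⊕b19⊕b22⊕b23⊕b26⊕b27⊕b30⊕b31 = 0⊕1⊕0⊕0⊕1⊕0⊕0⊕1⊕1⊕0⊕1⊕1⊕0⊕0⊕0⊕1 = 1
s4: b4⊕b5⊕b6⊕b7⊕b12⊕b13⊕b14⊕b15⊕b20⊕b21⊕b22⊕b23⊕b28⊕b29⊕b30⊕b31 = 0⊕1⊕0⊕0⊕1⊕0⊕0⊕1⊕1⊕0⊕1⊕1⊕0⊕1⊕0⊕1 = 0
s8: b8⊕b9⊕b10⊕b11⊕b12⊕b13⊕b14⊕b15⊕b24⊕b25⊕b26⊕b27⊕b28⊕b29⊕b30⊕b31 = 1⊕1⊕1⊕0⊕1⊕0⊕0⊕1⊕0⊕1⊕0⊕0⊕0⊕1⊕0⊕1 = 0
s16: b16⊕b17⊕b18⊕b19⊕b20⊕b21⊕b22⊕b23⊕b24⊕b25⊕b26⊕b27⊕b28⊕b29⊕b30⊕b31 = 0⊕0⊕1⊕0⊕1⊕0⊕1⊕1⊕0⊕1⊕0⊕0⊕0⊕1⊕0⊕1 = 1
Syndrome (s16...s1) = 10011 → position 19.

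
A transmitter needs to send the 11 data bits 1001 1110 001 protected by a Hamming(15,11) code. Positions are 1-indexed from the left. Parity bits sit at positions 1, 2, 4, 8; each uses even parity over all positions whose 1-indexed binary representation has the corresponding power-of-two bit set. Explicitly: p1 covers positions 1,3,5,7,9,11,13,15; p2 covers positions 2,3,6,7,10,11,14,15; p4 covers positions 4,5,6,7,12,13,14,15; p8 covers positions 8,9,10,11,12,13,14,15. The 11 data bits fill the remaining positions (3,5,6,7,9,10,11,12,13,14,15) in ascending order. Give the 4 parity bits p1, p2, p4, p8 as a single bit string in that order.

Place data bits at non-power-of-two positions: b3=1, b5=0, b6=0, b7=1, b9=1, b10=1, b11=1, b12=0, b13=0, b14=0, b15=1.
p1 = XOR of data positions {3,5,7,9,11,13,15} = 1⊕0⊕1⊕1⊕1⊕0⊕1 = 1
p2 = XOR of data positions {3,6,7,10,11,14,15} = 1⊕0⊕1⊕1⊕1⊕0⊕1 = 1
p4 = XOR of data positions {5,6,7,12,13,14,15} = 0⊕0⊕1⊕0⊕0⊕0⊕1 = 0
p8 = XOR of data positions {9,10,11,12,13,14,15} = 1⊕1⊕1⊕0⊕0⊕0⊕1 = 0
Parity bits p1,p2,p4,p8 = 1100

1100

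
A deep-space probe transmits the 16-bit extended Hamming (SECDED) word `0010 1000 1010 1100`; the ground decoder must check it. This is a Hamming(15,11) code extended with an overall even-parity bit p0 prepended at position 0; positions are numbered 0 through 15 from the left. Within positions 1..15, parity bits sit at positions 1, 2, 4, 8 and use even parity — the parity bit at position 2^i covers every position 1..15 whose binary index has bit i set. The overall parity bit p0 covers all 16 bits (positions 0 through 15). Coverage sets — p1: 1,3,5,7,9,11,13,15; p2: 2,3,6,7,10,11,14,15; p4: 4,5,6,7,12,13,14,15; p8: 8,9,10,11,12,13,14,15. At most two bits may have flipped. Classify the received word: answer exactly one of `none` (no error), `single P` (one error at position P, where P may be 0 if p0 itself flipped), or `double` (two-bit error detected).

s1: b1⊕b3⊕b5⊕b7⊕b9⊕b11⊕b13⊕b15 = 0⊕0⊕0⊕0⊕0⊕0⊕1⊕0 = 1
s2: b2⊕b3⊕b6⊕b7⊕b10⊕b11⊕b14⊕b15 = 1⊕0⊕0⊕0⊕1⊕0⊕0⊕0 = 0
s4: b4⊕b5⊕b6⊕b7⊕b12⊕b13⊕b14⊕b15 = 1⊕0⊕0⊕0⊕1⊕1⊕0⊕0 = 1
s8: b8⊕b9⊕b10⊕b11⊕b12⊕b13⊕b14⊕b15 = 1⊕0⊕1⊕0⊕1⊕1⊕0⊕0 = 0
Syndrome (s8...s1) = 0101 → position 5.
Overall parity (XOR of all 16 bits, including p0): 0⊕0⊕1⊕0⊕1⊕0⊕0⊕0⊕1⊕0⊕1⊕0⊕1⊕1⊕0⊕0 = 0
Overall=0, syndrome position=5 → double-bit error detected (uncorrectable).

double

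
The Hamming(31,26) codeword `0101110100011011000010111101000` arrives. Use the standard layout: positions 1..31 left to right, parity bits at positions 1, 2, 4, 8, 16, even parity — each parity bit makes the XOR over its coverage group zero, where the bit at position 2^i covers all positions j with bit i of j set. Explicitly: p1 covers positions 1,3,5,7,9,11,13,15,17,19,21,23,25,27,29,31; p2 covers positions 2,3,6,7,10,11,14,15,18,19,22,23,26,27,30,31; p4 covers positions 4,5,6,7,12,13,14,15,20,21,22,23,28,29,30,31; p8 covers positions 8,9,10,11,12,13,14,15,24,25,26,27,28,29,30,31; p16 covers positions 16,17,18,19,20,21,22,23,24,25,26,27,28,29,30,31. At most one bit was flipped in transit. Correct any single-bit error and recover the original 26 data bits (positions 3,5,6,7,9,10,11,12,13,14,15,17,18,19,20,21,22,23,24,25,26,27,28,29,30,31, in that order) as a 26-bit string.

01100001101000011111101000

s1: b1⊕b3⊕b5⊕b7⊕b9⊕b11⊕b13⊕b15⊕b17⊕b19⊕b21⊕b23⊕b25⊕b27⊕b29⊕b31 = 0⊕0⊕1⊕0⊕0⊕0⊕1⊕1⊕0⊕0⊕1⊕1⊕1⊕0⊕0⊕0 = 0
s2: b2⊕b3⊕b6⊕b7⊕b10⊕b11⊕b14⊕b15⊕b18⊕b19⊕b22⊕b23⊕b26⊕b27⊕b30⊕b31 = 1⊕0⊕1⊕0⊕0⊕0⊕0⊕1⊕0⊕0⊕0⊕1⊕1⊕0⊕0⊕0 = 1
s4: b4⊕b5⊕b6⊕b7⊕b12⊕b13⊕b14⊕b15⊕b20⊕b21⊕b22⊕b23⊕b28⊕b29⊕b30⊕b31 = 1⊕1⊕1⊕0⊕1⊕1⊕0⊕1⊕0⊕1⊕0⊕1⊕1⊕0⊕0⊕0 = 1
s8: b8⊕b9⊕b10⊕b11⊕b12⊕b13⊕b14⊕b15⊕b24⊕b25⊕b26⊕b27⊕b28⊕b29⊕b30⊕b31 = 1⊕0⊕0⊕0⊕1⊕1⊕0⊕1⊕1⊕1⊕1⊕0⊕1⊕0⊕0⊕0 = 0
s16: b16⊕b17⊕b18⊕b19⊕b20⊕b21⊕b22⊕b23⊕b24⊕b25⊕b26⊕b27⊕b28⊕b29⊕b30⊕b31 = 1⊕0⊕0⊕0⊕0⊕1⊕0⊕1⊕1⊕1⊕1⊕0⊕1⊕0⊕0⊕0 = 1
Syndrome (s16...s1) = 10110 → position 22.
Flip bit 22: corrected codeword = 0101110100011011000011111101000
Data bits at positions 3,5,6,7,9,10,11,12,13,14,15,17,18,19,20,21,22,23,24,25,26,27,28,29,30,31: 01100001101000011111101000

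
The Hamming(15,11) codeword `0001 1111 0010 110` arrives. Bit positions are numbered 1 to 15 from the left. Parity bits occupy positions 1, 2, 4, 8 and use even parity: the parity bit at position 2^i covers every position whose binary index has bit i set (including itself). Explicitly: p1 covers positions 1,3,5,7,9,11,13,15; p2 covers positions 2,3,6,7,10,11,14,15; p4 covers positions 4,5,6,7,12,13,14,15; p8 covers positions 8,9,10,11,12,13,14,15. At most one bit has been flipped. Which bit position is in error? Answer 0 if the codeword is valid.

s1: b1⊕b3⊕b5⊕b7⊕b9⊕b11⊕b13⊕b15 = 0⊕0⊕1⊕1⊕0⊕1⊕1⊕0 = 0
s2: b2⊕b3⊕b6⊕b7⊕b10⊕b11⊕b14⊕b15 = 0⊕0⊕1⊕1⊕0⊕1⊕1⊕0 = 0
s4: b4⊕b5⊕b6⊕b7⊕b12⊕b13⊕b14⊕b15 = 1⊕1⊕1⊕1⊕0⊕1⊕1⊕0 = 0
s8: b8⊕b9⊕b10⊕b11⊕b12⊕b13⊕b14⊕b15 = 1⊕0⊕0⊕1⊕0⊕1⊕1⊕0 = 0
Syndrome (s8...s1) = 0000 → position 0 (no error).

0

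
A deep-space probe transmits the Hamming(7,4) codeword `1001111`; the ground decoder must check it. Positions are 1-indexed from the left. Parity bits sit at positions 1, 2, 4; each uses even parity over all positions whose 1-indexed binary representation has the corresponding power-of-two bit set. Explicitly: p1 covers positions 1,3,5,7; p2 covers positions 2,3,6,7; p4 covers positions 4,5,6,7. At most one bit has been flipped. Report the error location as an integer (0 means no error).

s1: b1⊕b3⊕b5⊕b7 = 1⊕0⊕1⊕1 = 1
s2: b2⊕b3⊕b6⊕b7 = 0⊕0⊕1⊕1 = 0
s4: b4⊕b5⊕b6⊕b7 = 1⊕1⊕1⊕1 = 0
Syndrome (s4...s1) = 001 → position 1.

1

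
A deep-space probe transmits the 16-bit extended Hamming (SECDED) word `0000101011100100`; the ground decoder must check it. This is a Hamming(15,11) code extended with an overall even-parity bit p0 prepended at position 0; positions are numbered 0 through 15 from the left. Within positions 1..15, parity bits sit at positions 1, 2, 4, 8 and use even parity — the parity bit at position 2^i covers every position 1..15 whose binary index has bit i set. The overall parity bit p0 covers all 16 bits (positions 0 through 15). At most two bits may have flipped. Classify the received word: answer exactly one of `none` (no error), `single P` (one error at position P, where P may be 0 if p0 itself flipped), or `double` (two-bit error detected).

s1: b1⊕b3⊕b5⊕b7⊕b9⊕b11⊕b13⊕b15 = 0⊕0⊕0⊕0⊕1⊕0⊕1⊕0 = 0
s2: b2⊕b3⊕b6⊕b7⊕b10⊕b11⊕b14⊕b15 = 0⊕0⊕1⊕0⊕1⊕0⊕0⊕0 = 0
s4: b4⊕b5⊕b6⊕b7⊕b12⊕b13⊕b14⊕b15 = 1⊕0⊕1⊕0⊕0⊕1⊕0⊕0 = 1
s8: b8⊕b9⊕b10⊕b11⊕b12⊕b13⊕b14⊕b15 = 1⊕1⊕1⊕0⊕0⊕1⊕0⊕0 = 0
Syndrome (s8...s1) = 0100 → position 4.
Overall parity (XOR of all 16 bits, including p0): 0⊕0⊕0⊕0⊕1⊕0⊕1⊕0⊕1⊕1⊕1⊕0⊕0⊕1⊕0⊕0 = 0
Overall=0, syndrome position=4 → double-bit error detected (uncorrectable).

double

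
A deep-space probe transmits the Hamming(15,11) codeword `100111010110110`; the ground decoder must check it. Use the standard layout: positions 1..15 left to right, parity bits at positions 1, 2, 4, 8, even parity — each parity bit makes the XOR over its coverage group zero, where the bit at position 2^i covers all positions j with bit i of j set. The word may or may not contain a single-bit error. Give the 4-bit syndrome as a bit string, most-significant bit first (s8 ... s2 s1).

s1: b1⊕b3⊕b5⊕b7⊕b9⊕b11⊕b13⊕b15 = 1⊕0⊕1⊕0⊕0⊕1⊕1⊕0 = 0
s2: b2⊕b3⊕b6⊕b7⊕b10⊕b11⊕b14⊕b15 = 0⊕0⊕1⊕0⊕1⊕1⊕1⊕0 = 0
s4: b4⊕b5⊕b6⊕b7⊕b12⊕b13⊕b14⊕b15 = 1⊕1⊕1⊕0⊕0⊕1⊕1⊕0 = 1
s8: b8⊕b9⊕b10⊕b11⊕b12⊕b13⊕b14⊕b15 = 1⊕0⊕1⊕1⊕0⊕1⊕1⊕0 = 1
Syndrome (s8...s1) = 1100 → position 12.

1100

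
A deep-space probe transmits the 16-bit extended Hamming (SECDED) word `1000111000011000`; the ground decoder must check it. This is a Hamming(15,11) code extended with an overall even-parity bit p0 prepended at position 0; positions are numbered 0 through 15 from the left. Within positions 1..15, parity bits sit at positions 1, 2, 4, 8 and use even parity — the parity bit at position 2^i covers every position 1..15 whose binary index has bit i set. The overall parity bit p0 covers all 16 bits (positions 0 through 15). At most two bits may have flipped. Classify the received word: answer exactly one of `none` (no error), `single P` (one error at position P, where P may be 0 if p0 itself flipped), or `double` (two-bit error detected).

s1: b1⊕b3⊕b5⊕b7⊕b9⊕b11⊕b13⊕b15 = 0⊕0⊕1⊕0⊕0⊕1⊕0⊕0 = 0
s2: b2⊕b3⊕b6⊕b7⊕b10⊕b11⊕b14⊕b15 = 0⊕0⊕1⊕0⊕0⊕1⊕0⊕0 = 0
s4: b4⊕b5⊕b6⊕b7⊕b12⊕b13⊕b14⊕b15 = 1⊕1⊕1⊕0⊕1⊕0⊕0⊕0 = 0
s8: b8⊕b9⊕b10⊕b11⊕b12⊕b13⊕b14⊕b15 = 0⊕0⊕0⊕1⊕1⊕0⊕0⊕0 = 0
Syndrome (s8...s1) = 0000 → position 0 (no error).
Overall parity (XOR of all 16 bits, including p0): 1⊕0⊕0⊕0⊕1⊕1⊕1⊕0⊕0⊕0⊕0⊕1⊕1⊕0⊕0⊕0 = 0
Overall=0, syndrome position=0 → no error.

none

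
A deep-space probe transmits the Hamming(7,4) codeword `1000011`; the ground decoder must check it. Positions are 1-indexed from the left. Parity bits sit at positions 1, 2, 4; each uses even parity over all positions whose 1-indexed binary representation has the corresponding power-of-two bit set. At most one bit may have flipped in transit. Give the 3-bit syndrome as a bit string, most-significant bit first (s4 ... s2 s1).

000

s1: b1⊕b3⊕b5⊕b7 = 1⊕0⊕0⊕1 = 0
s2: b2⊕b3⊕b6⊕b7 = 0⊕0⊕1⊕1 = 0
s4: b4⊕b5⊕b6⊕b7 = 0⊕0⊕1⊕1 = 0
Syndrome (s4...s1) = 000 → position 0 (no error).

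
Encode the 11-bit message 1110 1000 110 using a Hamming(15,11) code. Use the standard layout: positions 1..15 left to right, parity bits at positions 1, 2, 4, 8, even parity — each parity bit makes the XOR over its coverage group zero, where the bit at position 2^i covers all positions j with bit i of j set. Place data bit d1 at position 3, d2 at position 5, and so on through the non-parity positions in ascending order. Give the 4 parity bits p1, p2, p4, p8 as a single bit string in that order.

0101

Place data bits at non-power-of-two positions: b3=1, b5=1, b6=1, b7=0, b9=1, b10=0, b11=0, b12=0, b13=1, b14=1, b15=0.
p1 = XOR of data positions {3,5,7,9,11,13,15} = 1⊕1⊕0⊕1⊕0⊕1⊕0 = 0
p2 = XOR of data positions {3,6,7,10,11,14,15} = 1⊕1⊕0⊕0⊕0⊕1⊕0 = 1
p4 = XOR of data positions {5,6,7,12,13,14,15} = 1⊕1⊕0⊕0⊕1⊕1⊕0 = 0
p8 = XOR of data positions {9,10,11,12,13,14,15} = 1⊕0⊕0⊕0⊕1⊕1⊕0 = 1
Parity bits p1,p2,p4,p8 = 0101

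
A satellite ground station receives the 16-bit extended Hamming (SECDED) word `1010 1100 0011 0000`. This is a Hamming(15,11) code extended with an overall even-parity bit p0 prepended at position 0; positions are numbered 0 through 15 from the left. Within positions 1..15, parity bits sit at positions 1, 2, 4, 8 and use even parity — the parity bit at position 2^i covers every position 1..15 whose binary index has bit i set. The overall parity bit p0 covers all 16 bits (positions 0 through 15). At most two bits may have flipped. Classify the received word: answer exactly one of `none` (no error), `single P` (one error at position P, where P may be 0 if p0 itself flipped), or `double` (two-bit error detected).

s1: b1⊕b3⊕b5⊕b7⊕b9⊕b11⊕b13⊕b15 = 0⊕0⊕1⊕0⊕0⊕1⊕0⊕0 = 0
s2: b2⊕b3⊕b6⊕b7⊕b10⊕b11⊕b14⊕b15 = 1⊕0⊕0⊕0⊕1⊕1⊕0⊕0 = 1
s4: b4⊕b5⊕b6⊕b7⊕b12⊕b13⊕b14⊕b15 = 1⊕1⊕0⊕0⊕0⊕0⊕0⊕0 = 0
s8: b8⊕b9⊕b10⊕b11⊕b12⊕b13⊕b14⊕b15 = 0⊕0⊕1⊕1⊕0⊕0⊕0⊕0 = 0
Syndrome (s8...s1) = 0010 → position 2.
Overall parity (XOR of all 16 bits, including p0): 1⊕0⊕1⊕0⊕1⊕1⊕0⊕0⊕0⊕0⊕1⊕1⊕0⊕0⊕0⊕0 = 0
Overall=0, syndrome position=2 → double-bit error detected (uncorrectable).

double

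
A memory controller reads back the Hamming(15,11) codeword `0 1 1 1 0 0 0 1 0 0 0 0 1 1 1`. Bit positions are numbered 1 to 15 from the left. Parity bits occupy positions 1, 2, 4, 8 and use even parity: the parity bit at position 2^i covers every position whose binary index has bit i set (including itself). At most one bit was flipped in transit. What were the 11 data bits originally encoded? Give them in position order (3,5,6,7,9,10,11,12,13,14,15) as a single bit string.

s1: b1⊕b3⊕b5⊕b7⊕b9⊕b11⊕b13⊕b15 = 0⊕1⊕0⊕0⊕0⊕0⊕1⊕1 = 1
s2: b2⊕b3⊕b6⊕b7⊕b10⊕b11⊕b14⊕b15 = 1⊕1⊕0⊕0⊕0⊕0⊕1⊕1 = 0
s4: b4⊕b5⊕b6⊕b7⊕b12⊕b13⊕b14⊕b15 = 1⊕0⊕0⊕0⊕0⊕1⊕1⊕1 = 0
s8: b8⊕b9⊕b10⊕b11⊕b12⊕b13⊕b14⊕b15 = 1⊕0⊕0⊕0⊕0⊕1⊕1⊕1 = 0
Syndrome (s8...s1) = 0001 → position 1.
Flip bit 1: corrected codeword = 111100010000111
Data bits at positions 3,5,6,7,9,10,11,12,13,14,15: 10000000111

10000000111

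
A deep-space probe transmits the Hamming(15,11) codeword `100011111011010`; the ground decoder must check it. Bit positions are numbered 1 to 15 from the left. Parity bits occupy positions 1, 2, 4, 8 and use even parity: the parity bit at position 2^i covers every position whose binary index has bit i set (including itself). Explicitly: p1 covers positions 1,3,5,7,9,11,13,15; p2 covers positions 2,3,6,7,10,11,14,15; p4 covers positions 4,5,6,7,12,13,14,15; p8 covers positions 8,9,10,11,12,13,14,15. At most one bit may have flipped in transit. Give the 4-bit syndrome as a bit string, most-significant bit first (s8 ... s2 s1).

1101

s1: b1⊕b3⊕b5⊕b7⊕b9⊕b11⊕b13⊕b15 = 1⊕0⊕1⊕1⊕1⊕1⊕0⊕0 = 1
s2: b2⊕b3⊕b6⊕b7⊕b10⊕b11⊕b14⊕b15 = 0⊕0⊕1⊕1⊕0⊕1⊕1⊕0 = 0
s4: b4⊕b5⊕b6⊕b7⊕b12⊕b13⊕b14⊕b15 = 0⊕1⊕1⊕1⊕1⊕0⊕1⊕0 = 1
s8: b8⊕b9⊕b10⊕b11⊕b12⊕b13⊕b14⊕b15 = 1⊕1⊕0⊕1⊕1⊕0⊕1⊕0 = 1
Syndrome (s8...s1) = 1101 → position 13.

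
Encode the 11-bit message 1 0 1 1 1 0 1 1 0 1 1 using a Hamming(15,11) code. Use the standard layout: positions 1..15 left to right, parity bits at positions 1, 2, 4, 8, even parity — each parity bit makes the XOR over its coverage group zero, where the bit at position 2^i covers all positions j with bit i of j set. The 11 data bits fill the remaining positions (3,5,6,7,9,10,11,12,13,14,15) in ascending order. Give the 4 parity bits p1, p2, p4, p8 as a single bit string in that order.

Place data bits at non-power-of-two positions: b3=1, b5=0, b6=1, b7=1, b9=1, b10=0, b11=1, b12=1, b13=0, b14=1, b15=1.
p1 = XOR of data positions {3,5,7,9,11,13,15} = 1⊕0⊕1⊕1⊕1⊕0⊕1 = 1
p2 = XOR of data positions {3,6,7,10,11,14,15} = 1⊕1⊕1⊕0⊕1⊕1⊕1 = 0
p4 = XOR of data positions {5,6,7,12,13,14,15} = 0⊕1⊕1⊕1⊕0⊕1⊕1 = 1
p8 = XOR of data positions {9,10,11,12,13,14,15} = 1⊕0⊕1⊕1⊕0⊕1⊕1 = 1
Parity bits p1,p2,p4,p8 = 1011

1011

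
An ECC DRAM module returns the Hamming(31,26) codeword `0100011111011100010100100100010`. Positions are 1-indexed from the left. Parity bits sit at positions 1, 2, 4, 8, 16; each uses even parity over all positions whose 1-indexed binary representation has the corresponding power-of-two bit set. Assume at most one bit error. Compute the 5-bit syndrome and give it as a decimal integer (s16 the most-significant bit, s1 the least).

s1: b1⊕b3⊕b5⊕b7⊕b9⊕b11⊕b13⊕b15⊕b17⊕b19⊕b21⊕b23⊕b25⊕b27⊕b29⊕b31 = 0⊕0⊕0⊕1⊕1⊕0⊕1⊕0⊕0⊕0⊕0⊕1⊕0⊕0⊕0⊕0 = 0
s2: b2⊕b3⊕b6⊕b7⊕b10⊕b11⊕b14⊕b15⊕b18⊕b19⊕b22⊕b23⊕b26⊕b27⊕b30⊕b31 = 1⊕0⊕1⊕1⊕1⊕0⊕1⊕0⊕1⊕0⊕0⊕1⊕1⊕0⊕1⊕0 = 1
s4: b4⊕b5⊕b6⊕b7⊕b12⊕b13⊕b14⊕b15⊕b20⊕b21⊕b22⊕b23⊕b28⊕b29⊕b30⊕b31 = 0⊕0⊕1⊕1⊕1⊕1⊕1⊕0⊕1⊕0⊕0⊕1⊕0⊕0⊕1⊕0 = 0
s8: b8⊕b9⊕b10⊕b11⊕b12⊕b13⊕b14⊕b15⊕b24⊕b25⊕b26⊕b27⊕b28⊕b29⊕b30⊕b31 = 1⊕1⊕1⊕0⊕1⊕1⊕1⊕0⊕0⊕0⊕1⊕0⊕0⊕0⊕1⊕0 = 0
s16: b16⊕b17⊕b18⊕b19⊕b20⊕b21⊕b22⊕b23⊕b24⊕b25⊕b26⊕b27⊕b28⊕b29⊕b30⊕b31 = 0⊕0⊕1⊕0⊕1⊕0⊕0⊕1⊕0⊕0⊕1⊕0⊕0⊕0⊕1⊕0 = 1
Syndrome (s16...s1) = 10010 → position 18.

18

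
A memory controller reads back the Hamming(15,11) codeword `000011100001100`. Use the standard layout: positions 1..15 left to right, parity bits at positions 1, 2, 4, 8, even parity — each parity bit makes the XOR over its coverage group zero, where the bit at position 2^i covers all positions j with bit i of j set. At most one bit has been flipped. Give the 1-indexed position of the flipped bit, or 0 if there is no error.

5

s1: b1⊕b3⊕b5⊕b7⊕b9⊕b11⊕b13⊕b15 = 0⊕0⊕1⊕1⊕0⊕0⊕1⊕0 = 1
s2: b2⊕b3⊕b6⊕b7⊕b10⊕b11⊕b14⊕b15 = 0⊕0⊕1⊕1⊕0⊕0⊕0⊕0 = 0
s4: b4⊕b5⊕b6⊕b7⊕b12⊕b13⊕b14⊕b15 = 0⊕1⊕1⊕1⊕1⊕1⊕0⊕0 = 1
s8: b8⊕b9⊕b10⊕b11⊕b12⊕b13⊕b14⊕b15 = 0⊕0⊕0⊕0⊕1⊕1⊕0⊕0 = 0
Syndrome (s8...s1) = 0101 → position 5.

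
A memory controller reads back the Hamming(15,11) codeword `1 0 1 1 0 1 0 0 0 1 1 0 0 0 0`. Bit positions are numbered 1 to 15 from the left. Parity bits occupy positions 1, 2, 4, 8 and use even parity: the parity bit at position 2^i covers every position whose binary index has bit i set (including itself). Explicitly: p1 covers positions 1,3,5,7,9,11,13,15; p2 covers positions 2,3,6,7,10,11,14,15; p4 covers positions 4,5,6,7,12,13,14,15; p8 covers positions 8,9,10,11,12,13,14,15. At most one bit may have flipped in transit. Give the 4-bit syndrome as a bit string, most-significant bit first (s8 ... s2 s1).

s1: b1⊕b3⊕b5⊕b7⊕b9⊕b11⊕b13⊕b15 = 1⊕1⊕0⊕0⊕0⊕1⊕0⊕0 = 1
s2: b2⊕b3⊕b6⊕b7⊕b10⊕b11⊕b14⊕b15 = 0⊕1⊕1⊕0⊕1⊕1⊕0⊕0 = 0
s4: b4⊕b5⊕b6⊕b7⊕b12⊕b13⊕b14⊕b15 = 1⊕0⊕1⊕0⊕0⊕0⊕0⊕0 = 0
s8: b8⊕b9⊕b10⊕b11⊕b12⊕b13⊕b14⊕b15 = 0⊕0⊕1⊕1⊕0⊕0⊕0⊕0 = 0
Syndrome (s8...s1) = 0001 → position 1.

0001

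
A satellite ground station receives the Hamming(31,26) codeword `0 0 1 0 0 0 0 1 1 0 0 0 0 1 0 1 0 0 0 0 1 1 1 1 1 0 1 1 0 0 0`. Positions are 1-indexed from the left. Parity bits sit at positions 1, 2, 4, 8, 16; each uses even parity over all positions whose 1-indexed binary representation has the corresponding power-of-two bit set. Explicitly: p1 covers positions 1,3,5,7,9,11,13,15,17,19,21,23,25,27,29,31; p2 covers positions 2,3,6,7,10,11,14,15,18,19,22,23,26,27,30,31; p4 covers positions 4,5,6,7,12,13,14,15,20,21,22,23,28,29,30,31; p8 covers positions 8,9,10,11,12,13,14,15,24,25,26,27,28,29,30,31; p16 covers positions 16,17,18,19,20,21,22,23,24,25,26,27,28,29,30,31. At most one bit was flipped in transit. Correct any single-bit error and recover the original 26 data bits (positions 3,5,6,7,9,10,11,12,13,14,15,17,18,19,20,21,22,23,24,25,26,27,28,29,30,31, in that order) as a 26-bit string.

10001000000000011111011000

s1: b1⊕b3⊕b5⊕b7⊕b9⊕b11⊕b13⊕b15⊕b17⊕b19⊕b21⊕b23⊕b25⊕b27⊕b29⊕b31 = 0⊕1⊕0⊕0⊕1⊕0⊕0⊕0⊕0⊕0⊕1⊕1⊕1⊕1⊕0⊕0 = 0
s2: b2⊕b3⊕b6⊕b7⊕b10⊕b11⊕b14⊕b15⊕b18⊕b19⊕b22⊕b23⊕b26⊕b27⊕b30⊕b31 = 0⊕1⊕0⊕0⊕0⊕0⊕1⊕0⊕0⊕0⊕1⊕1⊕0⊕1⊕0⊕0 = 1
s4: b4⊕b5⊕b6⊕b7⊕b12⊕b13⊕b14⊕b15⊕b20⊕b21⊕b22⊕b23⊕b28⊕b29⊕b30⊕b31 = 0⊕0⊕0⊕0⊕0⊕0⊕1⊕0⊕0⊕1⊕1⊕1⊕1⊕0⊕0⊕0 = 1
s8: b8⊕b9⊕b10⊕b11⊕b12⊕b13⊕b14⊕b15⊕b24⊕b25⊕b26⊕b27⊕b28⊕b29⊕b30⊕b31 = 1⊕1⊕0⊕0⊕0⊕0⊕1⊕0⊕1⊕1⊕0⊕1⊕1⊕0⊕0⊕0 = 1
s16: b16⊕b17⊕b18⊕b19⊕b20⊕b21⊕b22⊕b23⊕b24⊕b25⊕b26⊕b27⊕b28⊕b29⊕b30⊕b31 = 1⊕0⊕0⊕0⊕0⊕1⊕1⊕1⊕1⊕1⊕0⊕1⊕1⊕0⊕0⊕0 = 0
Syndrome (s16...s1) = 01110 → position 14.
Flip bit 14: corrected codeword = 0010000110000001000011111011000
Data bits at positions 3,5,6,7,9,10,11,12,13,14,15,17,18,19,20,21,22,23,24,25,26,27,28,29,30,31: 10001000000000011111011000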